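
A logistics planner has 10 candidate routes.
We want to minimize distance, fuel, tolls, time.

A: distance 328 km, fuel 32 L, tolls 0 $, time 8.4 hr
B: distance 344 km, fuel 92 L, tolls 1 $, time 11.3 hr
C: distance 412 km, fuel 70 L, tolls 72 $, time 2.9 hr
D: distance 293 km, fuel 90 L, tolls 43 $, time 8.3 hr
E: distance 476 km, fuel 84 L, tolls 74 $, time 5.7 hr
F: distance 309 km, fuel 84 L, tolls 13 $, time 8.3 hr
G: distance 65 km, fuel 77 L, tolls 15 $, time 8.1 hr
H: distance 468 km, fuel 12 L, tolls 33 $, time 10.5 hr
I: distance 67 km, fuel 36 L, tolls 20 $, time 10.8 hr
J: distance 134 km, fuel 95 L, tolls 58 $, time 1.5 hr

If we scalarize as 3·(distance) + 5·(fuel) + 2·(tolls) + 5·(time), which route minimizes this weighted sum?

I

A: 3·328 + 5·32 + 2·0 + 5·8.4 = 1186.0
B: 3·344 + 5·92 + 2·1 + 5·11.3 = 1550.5
C: 3·412 + 5·70 + 2·72 + 5·2.9 = 1744.5
D: 3·293 + 5·90 + 2·43 + 5·8.3 = 1456.5
E: 3·476 + 5·84 + 2·74 + 5·5.7 = 2024.5
F: 3·309 + 5·84 + 2·13 + 5·8.3 = 1414.5
G: 3·65 + 5·77 + 2·15 + 5·8.1 = 650.5
H: 3·468 + 5·12 + 2·33 + 5·10.5 = 1582.5
I: 3·67 + 5·36 + 2·20 + 5·10.8 = 475.0
J: 3·134 + 5·95 + 2·58 + 5·1.5 = 1000.5
Lowest: I at 475.0.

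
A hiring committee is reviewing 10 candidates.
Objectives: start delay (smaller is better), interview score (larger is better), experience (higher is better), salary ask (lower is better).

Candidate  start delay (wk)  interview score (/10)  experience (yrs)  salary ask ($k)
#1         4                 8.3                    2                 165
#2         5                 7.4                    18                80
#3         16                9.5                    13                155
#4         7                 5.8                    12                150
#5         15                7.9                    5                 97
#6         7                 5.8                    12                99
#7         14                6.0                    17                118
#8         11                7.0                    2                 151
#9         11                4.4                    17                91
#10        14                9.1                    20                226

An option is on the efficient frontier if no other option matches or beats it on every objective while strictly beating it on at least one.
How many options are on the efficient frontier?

5

#1: not dominated (best start delay).
#2: not dominated (best salary ask).
#3: not dominated (best interview score).
#4: dominated by #2 (start delay 5≤7, interview score 7.4≥5.8, experience 18≥12, salary ask 80≤150).
#5: not dominated.
#6: dominated by #2 (start delay 5≤7, interview score 7.4≥5.8, experience 18≥12, salary ask 80≤99).
#7: dominated by #2 (start delay 5≤14, interview score 7.4≥6.0, experience 18≥17, salary ask 80≤118).
#8: dominated by #2 (start delay 5≤11, interview score 7.4≥7.0, experience 18≥2, salary ask 80≤151).
#9: dominated by #2 (start delay 5≤11, interview score 7.4≥4.4, experience 18≥17, salary ask 80≤91).
#10: not dominated (best experience).
Pareto-optimal: #1, #2, #3, #5, #10 → 5.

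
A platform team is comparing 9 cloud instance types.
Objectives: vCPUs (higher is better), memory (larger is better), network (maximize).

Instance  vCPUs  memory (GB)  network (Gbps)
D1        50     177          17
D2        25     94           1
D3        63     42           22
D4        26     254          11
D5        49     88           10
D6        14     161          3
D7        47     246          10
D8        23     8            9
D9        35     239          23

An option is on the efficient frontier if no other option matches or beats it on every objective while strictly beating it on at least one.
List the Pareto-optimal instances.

D1: not dominated.
D2: dominated by D1 (vCPUs 50≥25, memory 177≥94, network 17≥1).
D3: not dominated (best vCPUs).
D4: not dominated (best memory).
D5: dominated by D1 (vCPUs 50≥49, memory 177≥88, network 17≥10).
D6: dominated by D1 (vCPUs 50≥14, memory 177≥161, network 17≥3).
D7: not dominated.
D8: dominated by D1 (vCPUs 50≥23, memory 177≥8, network 17≥9).
D9: not dominated (best network).

D1, D3, D4, D7, D9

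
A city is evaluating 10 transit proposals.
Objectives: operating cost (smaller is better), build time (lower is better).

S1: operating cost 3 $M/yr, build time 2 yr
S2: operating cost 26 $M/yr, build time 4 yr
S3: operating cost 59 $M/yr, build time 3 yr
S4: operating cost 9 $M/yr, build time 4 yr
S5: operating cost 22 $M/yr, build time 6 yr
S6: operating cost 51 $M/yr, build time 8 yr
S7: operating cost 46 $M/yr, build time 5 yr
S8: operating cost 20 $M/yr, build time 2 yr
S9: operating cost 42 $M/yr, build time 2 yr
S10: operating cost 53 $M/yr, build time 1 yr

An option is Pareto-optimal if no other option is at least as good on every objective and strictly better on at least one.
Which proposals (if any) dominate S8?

S1

S1: operating cost 3≤20, build time 2≤2 — dominates S8.
Others (S2, S3, S4, S5, S6, S7, S9, S10) are each worse than S8 on at least one objective.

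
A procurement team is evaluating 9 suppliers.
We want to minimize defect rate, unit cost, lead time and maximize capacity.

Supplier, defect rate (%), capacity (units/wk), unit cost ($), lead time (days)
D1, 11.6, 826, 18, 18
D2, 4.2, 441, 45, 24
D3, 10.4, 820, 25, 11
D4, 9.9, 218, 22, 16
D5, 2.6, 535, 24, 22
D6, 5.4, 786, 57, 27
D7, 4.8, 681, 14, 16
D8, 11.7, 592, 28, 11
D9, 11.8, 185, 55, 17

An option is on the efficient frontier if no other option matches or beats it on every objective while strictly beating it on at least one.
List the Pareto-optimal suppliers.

D1: not dominated (best capacity).
D2: dominated by D5 (defect rate 2.6≤4.2, capacity 535≥441, unit cost 24≤45, lead time 22≤24).
D3: not dominated.
D4: dominated by D7 (defect rate 4.8≤9.9, capacity 681≥218, unit cost 14≤22, lead time 16≤16).
D5: not dominated (best defect rate).
D6: not dominated.
D7: not dominated (best unit cost).
D8: dominated by D3 (defect rate 10.4≤11.7, capacity 820≥592, unit cost 25≤28, lead time 11≤11).
D9: dominated by D3 (defect rate 10.4≤11.8, capacity 820≥185, unit cost 25≤55, lead time 11≤17).

D1, D3, D5, D6, D7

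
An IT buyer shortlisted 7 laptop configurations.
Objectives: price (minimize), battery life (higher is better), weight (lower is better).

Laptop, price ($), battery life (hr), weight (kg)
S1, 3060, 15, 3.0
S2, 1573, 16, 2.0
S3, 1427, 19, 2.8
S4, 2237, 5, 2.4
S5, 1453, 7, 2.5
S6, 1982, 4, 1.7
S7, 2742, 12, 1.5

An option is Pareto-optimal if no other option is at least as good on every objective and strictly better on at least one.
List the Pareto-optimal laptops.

S2, S3, S5, S6, S7

S1: dominated by S2 (price 1573≤3060, battery life 16≥15, weight 2.0≤3.0).
S2: not dominated.
S3: not dominated (best price).
S4: dominated by S2 (price 1573≤2237, battery life 16≥5, weight 2.0≤2.4).
S5: not dominated.
S6: not dominated.
S7: not dominated (best weight).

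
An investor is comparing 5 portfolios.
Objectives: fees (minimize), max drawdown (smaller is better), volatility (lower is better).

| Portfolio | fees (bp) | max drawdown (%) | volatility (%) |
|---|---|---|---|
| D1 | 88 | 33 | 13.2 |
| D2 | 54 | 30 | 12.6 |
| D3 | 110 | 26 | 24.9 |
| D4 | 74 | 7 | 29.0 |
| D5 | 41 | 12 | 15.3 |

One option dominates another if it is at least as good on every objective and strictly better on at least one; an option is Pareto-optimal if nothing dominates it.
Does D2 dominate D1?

Yes

D2 vs D1: fees 54≤88, max drawdown 30≤33, volatility 12.6≤13.2 — D2 is at least as good on every objective with at least one strict improvement.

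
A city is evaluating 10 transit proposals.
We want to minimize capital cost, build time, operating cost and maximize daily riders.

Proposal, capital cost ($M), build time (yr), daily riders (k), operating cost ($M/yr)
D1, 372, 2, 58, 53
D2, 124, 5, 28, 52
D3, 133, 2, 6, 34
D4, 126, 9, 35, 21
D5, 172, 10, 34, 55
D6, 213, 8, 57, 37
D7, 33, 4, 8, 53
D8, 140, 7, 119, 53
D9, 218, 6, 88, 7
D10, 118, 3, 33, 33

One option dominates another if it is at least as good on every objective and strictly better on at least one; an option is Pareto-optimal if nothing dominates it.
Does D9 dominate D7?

D9 vs D7: D9 is worse on capital cost (218 vs 33), so it does not dominate D7.

No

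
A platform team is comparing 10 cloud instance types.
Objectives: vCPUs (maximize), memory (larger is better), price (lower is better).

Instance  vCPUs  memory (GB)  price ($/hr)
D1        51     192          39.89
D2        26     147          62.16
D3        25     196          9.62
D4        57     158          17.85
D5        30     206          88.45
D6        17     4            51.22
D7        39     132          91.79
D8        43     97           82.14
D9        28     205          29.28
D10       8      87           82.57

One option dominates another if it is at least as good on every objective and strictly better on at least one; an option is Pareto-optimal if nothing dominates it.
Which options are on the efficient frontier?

D1: not dominated.
D2: dominated by D1 (vCPUs 51≥26, memory 192≥147, price 39.89≤62.16).
D3: not dominated (best price).
D4: not dominated (best vCPUs).
D5: not dominated (best memory).
D6: dominated by D1 (vCPUs 51≥17, memory 192≥4, price 39.89≤51.22).
D7: dominated by D1 (vCPUs 51≥39, memory 192≥132, price 39.89≤91.79).
D8: dominated by D1 (vCPUs 51≥43, memory 192≥97, price 39.89≤82.14).
D9: not dominated.
D10: dominated by D1 (vCPUs 51≥8, memory 192≥87, price 39.89≤82.57).

D1, D3, D4, D5, D9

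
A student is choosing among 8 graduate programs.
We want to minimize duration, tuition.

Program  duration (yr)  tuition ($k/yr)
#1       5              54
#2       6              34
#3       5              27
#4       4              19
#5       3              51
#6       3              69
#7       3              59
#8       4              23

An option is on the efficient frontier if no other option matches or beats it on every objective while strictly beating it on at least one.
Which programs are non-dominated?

#1: dominated by #3 (duration 5≤5, tuition 27≤54).
#2: dominated by #3 (duration 5≤6, tuition 27≤34).
#3: dominated by #4 (duration 4≤5, tuition 19≤27).
#4: not dominated (best tuition).
#5: not dominated.
#6: dominated by #5 (duration 3≤3, tuition 51≤69).
#7: dominated by #5 (duration 3≤3, tuition 51≤59).
#8: dominated by #4 (duration 4≤4, tuition 19≤23).

#4, #5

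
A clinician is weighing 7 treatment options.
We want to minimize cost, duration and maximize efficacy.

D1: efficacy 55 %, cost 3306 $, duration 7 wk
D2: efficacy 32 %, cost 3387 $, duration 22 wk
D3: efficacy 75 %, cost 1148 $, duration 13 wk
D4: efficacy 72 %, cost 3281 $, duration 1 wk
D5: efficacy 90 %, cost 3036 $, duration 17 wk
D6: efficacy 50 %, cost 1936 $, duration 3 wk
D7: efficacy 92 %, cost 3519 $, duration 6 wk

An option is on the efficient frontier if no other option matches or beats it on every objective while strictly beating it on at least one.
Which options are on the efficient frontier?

D3, D4, D5, D6, D7

D1: dominated by D4 (efficacy 72≥55, cost 3281≤3306, duration 1≤7).
D2: dominated by D1 (efficacy 55≥32, cost 3306≤3387, duration 7≤22).
D3: not dominated (best cost).
D4: not dominated (best duration).
D5: not dominated.
D6: not dominated.
D7: not dominated (best efficacy).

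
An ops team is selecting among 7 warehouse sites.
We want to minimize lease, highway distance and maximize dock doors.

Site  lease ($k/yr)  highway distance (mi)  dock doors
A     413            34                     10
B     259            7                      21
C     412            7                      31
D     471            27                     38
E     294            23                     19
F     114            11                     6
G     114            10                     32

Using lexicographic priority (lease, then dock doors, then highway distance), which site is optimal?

G

First minimize lease: best is 114, kept {F, G}.
Then maximize dock doors: best is 32, kept {G}.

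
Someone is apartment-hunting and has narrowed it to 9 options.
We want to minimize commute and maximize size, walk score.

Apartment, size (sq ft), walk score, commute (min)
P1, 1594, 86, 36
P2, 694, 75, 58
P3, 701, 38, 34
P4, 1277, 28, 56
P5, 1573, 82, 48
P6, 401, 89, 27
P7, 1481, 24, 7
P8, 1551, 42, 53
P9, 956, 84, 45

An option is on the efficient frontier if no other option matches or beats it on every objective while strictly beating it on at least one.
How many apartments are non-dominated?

4

P1: not dominated (best size).
P2: dominated by P1 (size 1594≥694, walk score 86≥75, commute 36≤58).
P3: not dominated.
P4: dominated by P1 (size 1594≥1277, walk score 86≥28, commute 36≤56).
P5: dominated by P1 (size 1594≥1573, walk score 86≥82, commute 36≤48).
P6: not dominated (best walk score).
P7: not dominated (best commute).
P8: dominated by P1 (size 1594≥1551, walk score 86≥42, commute 36≤53).
P9: dominated by P1 (size 1594≥956, walk score 86≥84, commute 36≤45).
Pareto-optimal: P1, P3, P6, P7 → 4.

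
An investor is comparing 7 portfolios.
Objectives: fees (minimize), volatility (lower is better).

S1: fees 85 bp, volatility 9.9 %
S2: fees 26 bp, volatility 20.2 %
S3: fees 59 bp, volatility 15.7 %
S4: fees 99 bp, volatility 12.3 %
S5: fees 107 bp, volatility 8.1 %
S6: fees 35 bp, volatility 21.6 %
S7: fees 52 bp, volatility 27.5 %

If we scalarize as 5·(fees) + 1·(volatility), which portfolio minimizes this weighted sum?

S2

S1: 5·85 + 1·9.9 = 434.9
S2: 5·26 + 1·20.2 = 150.2
S3: 5·59 + 1·15.7 = 310.7
S4: 5·99 + 1·12.3 = 507.3
S5: 5·107 + 1·8.1 = 543.1
S6: 5·35 + 1·21.6 = 196.6
S7: 5·52 + 1·27.5 = 287.5
Lowest: S2 at 150.2.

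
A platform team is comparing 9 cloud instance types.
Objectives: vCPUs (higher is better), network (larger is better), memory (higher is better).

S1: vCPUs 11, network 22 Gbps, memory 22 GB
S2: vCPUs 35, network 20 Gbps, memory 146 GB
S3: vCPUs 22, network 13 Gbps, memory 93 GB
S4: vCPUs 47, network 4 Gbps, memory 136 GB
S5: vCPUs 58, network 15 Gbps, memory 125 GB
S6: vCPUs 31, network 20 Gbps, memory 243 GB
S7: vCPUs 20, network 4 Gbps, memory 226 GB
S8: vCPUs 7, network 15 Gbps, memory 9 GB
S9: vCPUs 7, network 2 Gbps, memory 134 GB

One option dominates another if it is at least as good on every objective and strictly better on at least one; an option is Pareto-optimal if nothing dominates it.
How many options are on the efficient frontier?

S1: not dominated (best network).
S2: not dominated.
S3: dominated by S2 (vCPUs 35≥22, network 20≥13, memory 146≥93).
S4: not dominated.
S5: not dominated (best vCPUs).
S6: not dominated (best memory).
S7: dominated by S6 (vCPUs 31≥20, network 20≥4, memory 243≥226).
S8: dominated by S1 (vCPUs 11≥7, network 22≥15, memory 22≥9).
S9: dominated by S2 (vCPUs 35≥7, network 20≥2, memory 146≥134).
Pareto-optimal: S1, S2, S4, S5, S6 → 5.

5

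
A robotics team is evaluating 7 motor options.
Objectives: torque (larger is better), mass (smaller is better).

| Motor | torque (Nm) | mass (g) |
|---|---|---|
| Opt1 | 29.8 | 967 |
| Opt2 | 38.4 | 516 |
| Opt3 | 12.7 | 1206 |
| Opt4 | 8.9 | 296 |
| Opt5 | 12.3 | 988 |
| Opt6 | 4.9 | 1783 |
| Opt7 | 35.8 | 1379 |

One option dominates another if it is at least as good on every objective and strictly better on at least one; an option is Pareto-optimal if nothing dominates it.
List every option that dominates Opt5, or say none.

Opt1, Opt2

Opt1: torque 29.8≥12.3, mass 967≤988 — dominates Opt5.
Opt2: torque 38.4≥12.3, mass 516≤988 — dominates Opt5.
Others (Opt3, Opt4, Opt6, Opt7) are each worse than Opt5 on at least one objective.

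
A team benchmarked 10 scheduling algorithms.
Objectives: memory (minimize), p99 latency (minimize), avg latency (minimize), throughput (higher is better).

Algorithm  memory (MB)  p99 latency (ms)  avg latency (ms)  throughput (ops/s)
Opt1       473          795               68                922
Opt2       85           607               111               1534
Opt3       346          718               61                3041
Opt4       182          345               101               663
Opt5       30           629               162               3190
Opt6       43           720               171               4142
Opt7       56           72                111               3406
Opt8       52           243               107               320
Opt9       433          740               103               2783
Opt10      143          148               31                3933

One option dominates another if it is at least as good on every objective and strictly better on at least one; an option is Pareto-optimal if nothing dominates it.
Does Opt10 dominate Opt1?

Opt10 vs Opt1: memory 143≤473, p99 latency 148≤795, avg latency 31≤68, throughput 3933≥922 — Opt10 is at least as good on every objective with at least one strict improvement.

Yes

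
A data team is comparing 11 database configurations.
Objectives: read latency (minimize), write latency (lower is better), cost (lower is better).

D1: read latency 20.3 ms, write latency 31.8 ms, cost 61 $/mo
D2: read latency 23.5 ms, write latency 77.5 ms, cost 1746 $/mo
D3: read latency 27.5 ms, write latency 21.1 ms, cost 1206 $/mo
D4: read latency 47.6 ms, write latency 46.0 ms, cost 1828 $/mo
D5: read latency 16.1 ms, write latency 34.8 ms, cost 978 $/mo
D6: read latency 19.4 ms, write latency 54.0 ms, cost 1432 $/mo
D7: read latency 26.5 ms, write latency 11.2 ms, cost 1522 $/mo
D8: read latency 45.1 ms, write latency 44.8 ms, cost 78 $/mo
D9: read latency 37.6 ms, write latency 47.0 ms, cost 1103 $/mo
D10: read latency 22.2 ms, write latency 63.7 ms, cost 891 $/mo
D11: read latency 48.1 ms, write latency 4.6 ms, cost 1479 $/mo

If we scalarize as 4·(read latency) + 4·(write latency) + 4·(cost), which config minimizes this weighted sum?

D1

D1: 4·20.3 + 4·31.8 + 4·61 = 452.4
D2: 4·23.5 + 4·77.5 + 4·1746 = 7388.0
D3: 4·27.5 + 4·21.1 + 4·1206 = 5018.4
D4: 4·47.6 + 4·46.0 + 4·1828 = 7686.4
D5: 4·16.1 + 4·34.8 + 4·978 = 4115.6
D6: 4·19.4 + 4·54.0 + 4·1432 = 6021.6
D7: 4·26.5 + 4·11.2 + 4·1522 = 6238.8
D8: 4·45.1 + 4·44.8 + 4·78 = 671.6
D9: 4·37.6 + 4·47.0 + 4·1103 = 4750.4
D10: 4·22.2 + 4·63.7 + 4·891 = 3907.6
D11: 4·48.1 + 4·4.6 + 4·1479 = 6126.8
Lowest: D1 at 452.4.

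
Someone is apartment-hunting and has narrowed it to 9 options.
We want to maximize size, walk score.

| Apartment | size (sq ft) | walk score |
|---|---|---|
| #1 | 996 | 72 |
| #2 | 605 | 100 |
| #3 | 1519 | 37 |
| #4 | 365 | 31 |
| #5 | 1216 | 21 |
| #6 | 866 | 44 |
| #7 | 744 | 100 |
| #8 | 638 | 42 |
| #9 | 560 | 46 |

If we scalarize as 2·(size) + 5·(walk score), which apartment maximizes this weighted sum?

#1: 2·996 + 5·72 = 2352
#2: 2·605 + 5·100 = 1710
#3: 2·1519 + 5·37 = 3223
#4: 2·365 + 5·31 = 885
#5: 2·1216 + 5·21 = 2537
#6: 2·866 + 5·44 = 1952
#7: 2·744 + 5·100 = 1988
#8: 2·638 + 5·42 = 1486
#9: 2·560 + 5·46 = 1350
Highest: #3 at 3223.

#3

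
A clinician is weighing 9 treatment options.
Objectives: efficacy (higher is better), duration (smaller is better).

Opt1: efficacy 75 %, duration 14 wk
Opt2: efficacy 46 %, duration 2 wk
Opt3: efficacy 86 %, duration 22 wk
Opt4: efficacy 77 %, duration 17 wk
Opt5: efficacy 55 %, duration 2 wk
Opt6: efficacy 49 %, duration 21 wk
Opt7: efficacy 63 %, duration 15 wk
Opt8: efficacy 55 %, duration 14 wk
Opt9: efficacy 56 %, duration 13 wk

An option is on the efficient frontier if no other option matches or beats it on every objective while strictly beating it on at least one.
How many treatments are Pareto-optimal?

Opt1: not dominated.
Opt2: dominated by Opt5 (efficacy 55≥46, duration 2≤2).
Opt3: not dominated (best efficacy).
Opt4: not dominated.
Opt5: not dominated.
Opt6: dominated by Opt1 (efficacy 75≥49, duration 14≤21).
Opt7: dominated by Opt1 (efficacy 75≥63, duration 14≤15).
Opt8: dominated by Opt1 (efficacy 75≥55, duration 14≤14).
Opt9: not dominated.
Pareto-optimal: Opt1, Opt3, Opt4, Opt5, Opt9 → 5.

5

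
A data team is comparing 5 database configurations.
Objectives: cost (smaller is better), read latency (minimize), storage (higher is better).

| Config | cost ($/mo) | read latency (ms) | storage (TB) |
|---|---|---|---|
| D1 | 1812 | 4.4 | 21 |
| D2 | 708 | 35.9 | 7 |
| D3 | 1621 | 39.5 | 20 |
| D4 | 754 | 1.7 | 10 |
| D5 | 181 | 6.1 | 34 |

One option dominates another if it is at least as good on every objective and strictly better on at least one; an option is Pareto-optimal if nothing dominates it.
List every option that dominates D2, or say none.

D5

D5: cost 181≤708, read latency 6.1≤35.9, storage 34≥7 — dominates D2.
Others (D1, D3, D4) are each worse than D2 on at least one objective.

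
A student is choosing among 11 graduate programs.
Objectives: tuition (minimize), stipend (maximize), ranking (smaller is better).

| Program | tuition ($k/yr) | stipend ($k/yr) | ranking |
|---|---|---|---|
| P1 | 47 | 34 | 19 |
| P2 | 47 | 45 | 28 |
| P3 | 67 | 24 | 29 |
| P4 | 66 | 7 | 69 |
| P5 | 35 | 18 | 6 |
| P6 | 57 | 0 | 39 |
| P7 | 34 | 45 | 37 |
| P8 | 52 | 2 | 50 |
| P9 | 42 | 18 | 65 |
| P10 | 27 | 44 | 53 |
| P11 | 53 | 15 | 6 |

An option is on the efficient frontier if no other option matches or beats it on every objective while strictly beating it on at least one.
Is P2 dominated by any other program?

P1: worse on stipend (34 vs 45).
P3: worse on tuition (67 vs 47).
P4: worse on tuition (66 vs 47).
P5: worse on stipend (18 vs 45).
P6: worse on tuition (57 vs 47).
P7: worse on ranking (37 vs 28).
P8: worse on tuition (52 vs 47).
P9: worse on stipend (18 vs 45).
P10: worse on stipend (44 vs 45).
P11: worse on tuition (53 vs 47).
No option is at least as good as P2 on every objective and strictly better on one.

No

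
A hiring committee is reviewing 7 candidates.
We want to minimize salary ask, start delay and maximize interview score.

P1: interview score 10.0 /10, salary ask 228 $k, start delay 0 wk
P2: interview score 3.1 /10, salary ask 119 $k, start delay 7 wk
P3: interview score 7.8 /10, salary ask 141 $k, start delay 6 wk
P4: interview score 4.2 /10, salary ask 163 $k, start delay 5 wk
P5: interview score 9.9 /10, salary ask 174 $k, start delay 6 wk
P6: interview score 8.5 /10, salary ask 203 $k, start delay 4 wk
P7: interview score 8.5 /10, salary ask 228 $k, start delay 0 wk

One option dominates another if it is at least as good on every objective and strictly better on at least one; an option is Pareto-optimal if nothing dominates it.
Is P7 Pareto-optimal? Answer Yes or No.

P1 vs P7: interview score 10.0≥8.5, salary ask 228≤228, start delay 0≤0 — P1 is at least as good on every objective and strictly better on at least one, so P1 dominates P7.

No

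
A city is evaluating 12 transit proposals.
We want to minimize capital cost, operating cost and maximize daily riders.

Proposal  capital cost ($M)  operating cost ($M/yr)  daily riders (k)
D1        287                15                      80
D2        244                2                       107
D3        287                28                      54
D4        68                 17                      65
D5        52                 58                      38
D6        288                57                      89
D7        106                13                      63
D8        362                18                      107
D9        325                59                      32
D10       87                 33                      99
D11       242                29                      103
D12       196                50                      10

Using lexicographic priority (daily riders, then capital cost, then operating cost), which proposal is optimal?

D2

First maximize daily riders: best is 107, kept {D2, D8}.
Then minimize capital cost: best is 244, kept {D2}.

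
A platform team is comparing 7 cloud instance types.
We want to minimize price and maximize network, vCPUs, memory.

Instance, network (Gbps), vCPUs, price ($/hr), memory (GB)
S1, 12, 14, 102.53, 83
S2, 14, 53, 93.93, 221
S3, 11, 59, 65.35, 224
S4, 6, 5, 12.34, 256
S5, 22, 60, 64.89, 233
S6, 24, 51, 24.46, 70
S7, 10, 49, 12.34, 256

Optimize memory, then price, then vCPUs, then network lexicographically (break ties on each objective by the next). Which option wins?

S7

First maximize memory: best is 256, kept {S4, S7}.
Then minimize price: best is 12.34, kept {S4, S7}.
Then maximize vCPUs: best is 49, kept {S7}.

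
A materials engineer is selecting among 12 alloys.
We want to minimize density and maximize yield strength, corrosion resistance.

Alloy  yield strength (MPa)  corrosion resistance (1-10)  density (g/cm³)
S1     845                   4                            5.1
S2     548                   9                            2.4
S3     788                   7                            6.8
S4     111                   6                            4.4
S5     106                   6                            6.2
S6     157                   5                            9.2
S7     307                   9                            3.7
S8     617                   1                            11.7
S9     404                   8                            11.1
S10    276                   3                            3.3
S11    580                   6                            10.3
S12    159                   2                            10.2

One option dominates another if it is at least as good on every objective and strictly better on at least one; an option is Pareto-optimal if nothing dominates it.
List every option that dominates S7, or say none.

S2

S2: yield strength 548≥307, corrosion resistance 9≥9, density 2.4≤3.7 — dominates S7.
Others (S1, S3, S4, S5, S6, S8, S9, S10, S11, S12) are each worse than S7 on at least one objective.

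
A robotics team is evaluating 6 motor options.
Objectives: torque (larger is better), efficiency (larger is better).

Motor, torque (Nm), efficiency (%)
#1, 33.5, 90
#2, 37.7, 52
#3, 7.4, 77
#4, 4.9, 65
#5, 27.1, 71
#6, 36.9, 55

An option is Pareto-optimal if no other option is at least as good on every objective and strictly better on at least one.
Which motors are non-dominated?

#1, #2, #6

#1: not dominated (best efficiency).
#2: not dominated (best torque).
#3: dominated by #1 (torque 33.5≥7.4, efficiency 90≥77).
#4: dominated by #1 (torque 33.5≥4.9, efficiency 90≥65).
#5: dominated by #1 (torque 33.5≥27.1, efficiency 90≥71).
#6: not dominated.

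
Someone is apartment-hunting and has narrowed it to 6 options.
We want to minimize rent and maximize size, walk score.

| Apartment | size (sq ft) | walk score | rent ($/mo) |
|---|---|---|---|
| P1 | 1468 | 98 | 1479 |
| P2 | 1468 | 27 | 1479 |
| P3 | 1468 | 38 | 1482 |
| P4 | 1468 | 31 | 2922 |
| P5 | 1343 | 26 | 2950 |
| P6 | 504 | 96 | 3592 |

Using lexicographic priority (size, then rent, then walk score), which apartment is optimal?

P1

First maximize size: best is 1468, kept {P1, P2, P3, P4}.
Then minimize rent: best is 1479, kept {P1, P2}.
Then maximize walk score: best is 98, kept {P1}.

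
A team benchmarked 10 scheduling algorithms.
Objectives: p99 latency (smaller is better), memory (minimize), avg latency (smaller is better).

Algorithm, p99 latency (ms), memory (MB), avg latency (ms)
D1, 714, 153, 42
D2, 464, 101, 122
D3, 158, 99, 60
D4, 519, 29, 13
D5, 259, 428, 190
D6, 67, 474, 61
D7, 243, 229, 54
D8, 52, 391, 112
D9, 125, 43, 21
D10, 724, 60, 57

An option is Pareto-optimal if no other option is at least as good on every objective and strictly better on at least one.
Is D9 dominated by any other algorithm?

D1: worse on p99 latency (714 vs 125).
D2: worse on p99 latency (464 vs 125).
D3: worse on p99 latency (158 vs 125).
D4: worse on p99 latency (519 vs 125).
D5: worse on p99 latency (259 vs 125).
D6: worse on memory (474 vs 43).
D7: worse on p99 latency (243 vs 125).
D8: worse on memory (391 vs 43).
D10: worse on p99 latency (724 vs 125).
No option is at least as good as D9 on every objective and strictly better on one.

No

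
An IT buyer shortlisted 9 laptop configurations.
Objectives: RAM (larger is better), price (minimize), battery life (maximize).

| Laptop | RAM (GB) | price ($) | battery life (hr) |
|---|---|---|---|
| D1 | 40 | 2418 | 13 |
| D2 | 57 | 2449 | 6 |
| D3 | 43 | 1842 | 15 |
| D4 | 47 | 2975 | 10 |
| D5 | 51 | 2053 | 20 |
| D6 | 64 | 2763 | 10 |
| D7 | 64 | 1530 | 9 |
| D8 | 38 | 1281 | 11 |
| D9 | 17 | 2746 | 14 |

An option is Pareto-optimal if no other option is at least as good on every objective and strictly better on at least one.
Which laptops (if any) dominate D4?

D5, D6

D5: RAM 51≥47, price 2053≤2975, battery life 20≥10 — dominates D4.
D6: RAM 64≥47, price 2763≤2975, battery life 10≥10 — dominates D4.
Others (D1, D2, D3, D7, D8, D9) are each worse than D4 on at least one objective.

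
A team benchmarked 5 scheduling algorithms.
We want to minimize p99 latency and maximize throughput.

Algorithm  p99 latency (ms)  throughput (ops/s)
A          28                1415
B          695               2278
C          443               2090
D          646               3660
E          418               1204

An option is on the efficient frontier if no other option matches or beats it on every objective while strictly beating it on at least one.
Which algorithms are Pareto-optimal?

A: not dominated (best p99 latency).
B: dominated by D (p99 latency 646≤695, throughput 3660≥2278).
C: not dominated.
D: not dominated (best throughput).
E: dominated by A (p99 latency 28≤418, throughput 1415≥1204).

A, C, D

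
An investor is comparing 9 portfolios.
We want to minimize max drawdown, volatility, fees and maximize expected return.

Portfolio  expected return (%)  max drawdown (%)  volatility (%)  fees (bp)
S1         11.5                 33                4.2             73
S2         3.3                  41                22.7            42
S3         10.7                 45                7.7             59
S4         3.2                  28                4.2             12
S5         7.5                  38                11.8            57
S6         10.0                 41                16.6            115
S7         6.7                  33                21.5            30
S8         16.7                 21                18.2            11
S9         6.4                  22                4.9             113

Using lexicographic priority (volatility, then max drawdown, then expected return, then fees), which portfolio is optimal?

First minimize volatility: best is 4.2, kept {S1, S4}.
Then minimize max drawdown: best is 28, kept {S4}.

S4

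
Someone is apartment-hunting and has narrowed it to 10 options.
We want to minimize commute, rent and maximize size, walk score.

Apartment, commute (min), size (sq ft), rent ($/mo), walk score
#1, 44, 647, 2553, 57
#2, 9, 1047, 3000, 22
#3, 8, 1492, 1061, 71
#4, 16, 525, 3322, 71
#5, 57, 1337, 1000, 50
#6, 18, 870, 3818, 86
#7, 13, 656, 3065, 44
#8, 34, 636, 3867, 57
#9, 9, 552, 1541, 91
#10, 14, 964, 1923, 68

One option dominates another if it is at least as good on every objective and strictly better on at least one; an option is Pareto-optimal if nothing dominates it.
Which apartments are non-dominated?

#1: dominated by #3 (commute 8≤44, size 1492≥647, rent 1061≤2553, walk score 71≥57).
#2: dominated by #3 (commute 8≤9, size 1492≥1047, rent 1061≤3000, walk score 71≥22).
#3: not dominated (best commute).
#4: dominated by #3 (commute 8≤16, size 1492≥525, rent 1061≤3322, walk score 71≥71).
#5: not dominated (best rent).
#6: not dominated.
#7: dominated by #3 (commute 8≤13, size 1492≥656, rent 1061≤3065, walk score 71≥44).
#8: dominated by #3 (commute 8≤34, size 1492≥636, rent 1061≤3867, walk score 71≥57).
#9: not dominated (best walk score).
#10: dominated by #3 (commute 8≤14, size 1492≥964, rent 1061≤1923, walk score 71≥68).

#3, #5, #6, #9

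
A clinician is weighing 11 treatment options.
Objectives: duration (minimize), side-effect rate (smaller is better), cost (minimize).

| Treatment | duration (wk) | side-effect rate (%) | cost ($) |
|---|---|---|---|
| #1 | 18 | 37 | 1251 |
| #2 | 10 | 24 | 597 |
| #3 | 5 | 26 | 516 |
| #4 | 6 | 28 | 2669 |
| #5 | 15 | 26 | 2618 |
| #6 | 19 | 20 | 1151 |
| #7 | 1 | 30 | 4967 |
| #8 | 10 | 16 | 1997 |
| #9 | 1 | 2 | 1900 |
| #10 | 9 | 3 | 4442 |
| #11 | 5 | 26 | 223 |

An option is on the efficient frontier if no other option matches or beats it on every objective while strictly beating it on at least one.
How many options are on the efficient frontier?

4

#1: dominated by #2 (duration 10≤18, side-effect rate 24≤37, cost 597≤1251).
#2: not dominated.
#3: dominated by #11 (duration 5≤5, side-effect rate 26≤26, cost 223≤516).
#4: dominated by #3 (duration 5≤6, side-effect rate 26≤28, cost 516≤2669).
#5: dominated by #2 (duration 10≤15, side-effect rate 24≤26, cost 597≤2618).
#6: not dominated.
#7: dominated by #9 (duration 1≤1, side-effect rate 2≤30, cost 1900≤4967).
#8: dominated by #9 (duration 1≤10, side-effect rate 2≤16, cost 1900≤1997).
#9: not dominated (best side-effect rate).
#10: dominated by #9 (duration 1≤9, side-effect rate 2≤3, cost 1900≤4442).
#11: not dominated (best cost).
Pareto-optimal: #2, #6, #9, #11 → 4.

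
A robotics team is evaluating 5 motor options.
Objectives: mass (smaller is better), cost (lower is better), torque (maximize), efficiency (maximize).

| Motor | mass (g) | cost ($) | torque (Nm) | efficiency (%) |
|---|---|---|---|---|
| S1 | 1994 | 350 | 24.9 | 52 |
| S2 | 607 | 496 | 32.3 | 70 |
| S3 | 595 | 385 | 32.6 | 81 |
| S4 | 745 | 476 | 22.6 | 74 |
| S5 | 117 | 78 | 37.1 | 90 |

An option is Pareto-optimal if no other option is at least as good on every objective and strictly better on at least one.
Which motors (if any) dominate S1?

S5

S5: mass 117≤1994, cost 78≤350, torque 37.1≥24.9, efficiency 90≥52 — dominates S1.
Others (S2, S3, S4) are each worse than S1 on at least one objective.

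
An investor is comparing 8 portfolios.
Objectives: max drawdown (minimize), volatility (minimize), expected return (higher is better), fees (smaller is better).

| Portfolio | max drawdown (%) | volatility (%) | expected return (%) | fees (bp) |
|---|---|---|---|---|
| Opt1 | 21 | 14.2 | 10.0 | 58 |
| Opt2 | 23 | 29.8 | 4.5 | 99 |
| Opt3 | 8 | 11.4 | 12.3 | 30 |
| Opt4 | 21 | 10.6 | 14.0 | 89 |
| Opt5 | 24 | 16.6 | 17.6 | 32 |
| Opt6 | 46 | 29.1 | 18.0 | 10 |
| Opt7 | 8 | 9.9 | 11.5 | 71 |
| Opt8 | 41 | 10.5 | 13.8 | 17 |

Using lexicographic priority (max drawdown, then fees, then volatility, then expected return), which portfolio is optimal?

Opt3

First minimize max drawdown: best is 8, kept {Opt3, Opt7}.
Then minimize fees: best is 30, kept {Opt3}.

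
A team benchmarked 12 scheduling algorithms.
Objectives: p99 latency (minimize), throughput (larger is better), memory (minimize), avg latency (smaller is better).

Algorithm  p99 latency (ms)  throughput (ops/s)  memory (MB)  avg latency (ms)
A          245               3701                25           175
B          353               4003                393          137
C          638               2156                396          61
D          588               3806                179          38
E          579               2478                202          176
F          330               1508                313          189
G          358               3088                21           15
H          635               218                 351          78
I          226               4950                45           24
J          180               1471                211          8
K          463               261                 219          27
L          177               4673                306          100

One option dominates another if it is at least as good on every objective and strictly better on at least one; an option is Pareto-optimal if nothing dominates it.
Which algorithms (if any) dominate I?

A: worse on p99 latency (245 vs 226).
B: worse on p99 latency (353 vs 226).
C: worse on p99 latency (638 vs 226).
D: worse on p99 latency (588 vs 226).
E: worse on p99 latency (579 vs 226).
F: worse on p99 latency (330 vs 226).
G: worse on p99 latency (358 vs 226).
H: worse on p99 latency (635 vs 226).
J: worse on throughput (1471 vs 4950).
K: worse on p99 latency (463 vs 226).
L: worse on throughput (4673 vs 4950).
No option dominates I.

none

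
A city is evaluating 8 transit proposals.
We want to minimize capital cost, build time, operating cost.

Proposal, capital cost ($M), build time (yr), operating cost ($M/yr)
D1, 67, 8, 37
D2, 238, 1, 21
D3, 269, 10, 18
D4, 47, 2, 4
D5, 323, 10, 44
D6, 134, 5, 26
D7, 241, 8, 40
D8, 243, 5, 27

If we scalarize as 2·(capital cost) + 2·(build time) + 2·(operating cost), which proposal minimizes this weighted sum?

D1: 2·67 + 2·8 + 2·37 = 224
D2: 2·238 + 2·1 + 2·21 = 520
D3: 2·269 + 2·10 + 2·18 = 594
D4: 2·47 + 2·2 + 2·4 = 106
D5: 2·323 + 2·10 + 2·44 = 754
D6: 2·134 + 2·5 + 2·26 = 330
D7: 2·241 + 2·8 + 2·40 = 578
D8: 2·243 + 2·5 + 2·27 = 550
Lowest: D4 at 106.

D4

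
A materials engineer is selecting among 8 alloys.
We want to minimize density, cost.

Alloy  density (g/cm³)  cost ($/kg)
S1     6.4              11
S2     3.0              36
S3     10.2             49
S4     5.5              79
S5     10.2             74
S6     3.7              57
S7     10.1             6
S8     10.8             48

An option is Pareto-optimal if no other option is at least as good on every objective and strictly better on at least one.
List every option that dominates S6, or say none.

S2

S2: density 3.0≤3.7, cost 36≤57 — dominates S6.
Others (S1, S3, S4, S5, S7, S8) are each worse than S6 on at least one objective.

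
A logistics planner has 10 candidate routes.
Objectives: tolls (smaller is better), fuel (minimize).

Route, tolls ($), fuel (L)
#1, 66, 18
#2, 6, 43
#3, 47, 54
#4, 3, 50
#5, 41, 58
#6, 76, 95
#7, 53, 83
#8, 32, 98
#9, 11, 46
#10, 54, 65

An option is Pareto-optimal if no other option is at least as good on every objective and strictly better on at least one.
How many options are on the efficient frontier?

#1: not dominated (best fuel).
#2: not dominated.
#3: dominated by #2 (tolls 6≤47, fuel 43≤54).
#4: not dominated (best tolls).
#5: dominated by #2 (tolls 6≤41, fuel 43≤58).
#6: dominated by #1 (tolls 66≤76, fuel 18≤95).
#7: dominated by #2 (tolls 6≤53, fuel 43≤83).
#8: dominated by #2 (tolls 6≤32, fuel 43≤98).
#9: dominated by #2 (tolls 6≤11, fuel 43≤46).
#10: dominated by #2 (tolls 6≤54, fuel 43≤65).
Pareto-optimal: #1, #2, #4 → 3.

3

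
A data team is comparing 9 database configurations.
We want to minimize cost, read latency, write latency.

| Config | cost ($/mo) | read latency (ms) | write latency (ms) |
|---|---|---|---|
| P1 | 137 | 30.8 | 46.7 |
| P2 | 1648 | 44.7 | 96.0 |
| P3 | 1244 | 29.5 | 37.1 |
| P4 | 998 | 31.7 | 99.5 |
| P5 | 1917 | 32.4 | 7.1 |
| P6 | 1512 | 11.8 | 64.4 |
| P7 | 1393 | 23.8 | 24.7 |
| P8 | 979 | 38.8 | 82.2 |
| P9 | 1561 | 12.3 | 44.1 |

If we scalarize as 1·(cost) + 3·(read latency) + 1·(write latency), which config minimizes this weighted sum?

P1

P1: 1·137 + 3·30.8 + 1·46.7 = 276.1
P2: 1·1648 + 3·44.7 + 1·96.0 = 1878.1
P3: 1·1244 + 3·29.5 + 1·37.1 = 1369.6
P4: 1·998 + 3·31.7 + 1·99.5 = 1192.6
P5: 1·1917 + 3·32.4 + 1·7.1 = 2021.3
P6: 1·1512 + 3·11.8 + 1·64.4 = 1611.8
P7: 1·1393 + 3·23.8 + 1·24.7 = 1489.1
P8: 1·979 + 3·38.8 + 1·82.2 = 1177.6
P9: 1·1561 + 3·12.3 + 1·44.1 = 1642.0
Lowest: P1 at 276.1.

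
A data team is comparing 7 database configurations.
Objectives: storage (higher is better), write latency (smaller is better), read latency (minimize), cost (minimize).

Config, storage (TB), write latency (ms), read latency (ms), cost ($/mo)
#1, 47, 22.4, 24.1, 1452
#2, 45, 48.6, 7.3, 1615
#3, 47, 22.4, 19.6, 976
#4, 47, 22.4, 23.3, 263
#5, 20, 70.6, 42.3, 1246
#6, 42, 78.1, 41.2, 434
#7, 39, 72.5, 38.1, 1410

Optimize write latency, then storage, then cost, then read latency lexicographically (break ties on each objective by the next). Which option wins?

First minimize write latency: best is 22.4, kept {#1, #3, #4}.
Then maximize storage: best is 47, kept {#1, #3, #4}.
Then minimize cost: best is 263, kept {#4}.

#4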